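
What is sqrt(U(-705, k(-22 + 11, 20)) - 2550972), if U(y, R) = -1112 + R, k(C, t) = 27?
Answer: I*sqrt(2552057) ≈ 1597.5*I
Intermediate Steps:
sqrt(U(-705, k(-22 + 11, 20)) - 2550972) = sqrt((-1112 + 27) - 2550972) = sqrt(-1085 - 2550972) = sqrt(-2552057) = I*sqrt(2552057)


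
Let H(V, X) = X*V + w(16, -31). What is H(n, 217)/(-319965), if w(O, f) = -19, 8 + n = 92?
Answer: -18209/319965 ≈ -0.056909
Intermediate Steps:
n = 84 (n = -8 + 92 = 84)
H(V, X) = -19 + V*X (H(V, X) = X*V - 19 = V*X - 19 = -19 + V*X)
H(n, 217)/(-319965) = (-19 + 84*217)/(-319965) = (-19 + 18228)*(-1/319965) = 18209*(-1/319965) = -18209/319965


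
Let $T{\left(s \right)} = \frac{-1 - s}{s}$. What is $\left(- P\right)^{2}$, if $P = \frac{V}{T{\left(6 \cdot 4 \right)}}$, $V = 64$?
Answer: $\frac{2359296}{625} \approx 3774.9$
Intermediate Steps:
$T{\left(s \right)} = \frac{-1 - s}{s}$
$P = - \frac{1536}{25}$ ($P = \frac{64}{\frac{1}{6 \cdot 4} \left(-1 - 6 \cdot 4\right)} = \frac{64}{\frac{1}{24} \left(-1 - 24\right)} = \frac{64}{\frac{1}{24} \left(-25\right)} = \frac{64}{- \frac{25}{24}} = 64 \left(- \frac{24}{25}\right) = - \frac{1536}{25} \approx -61.44$)
$\left(- P\right)^{2} = \left(\left(-1\right) \left(- \frac{1536}{25}\right)\right)^{2} = \left(\frac{1536}{25}\right)^{2} = \frac{2359296}{625}$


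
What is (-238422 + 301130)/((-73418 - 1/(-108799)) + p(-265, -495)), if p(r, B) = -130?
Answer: -6822567692/8001948851 ≈ -0.85261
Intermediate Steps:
(-238422 + 301130)/((-73418 - 1/(-108799)) + p(-265, -495)) = (-238422 + 301130)/((-73418 - 1/(-108799)) - 130) = 62708/((-73418 - 1*(-1/108799)) - 130) = 62708/((-73418 + 1/108799) - 130) = 62708/(-7987804981/108799 - 130) = 62708/(-8001948851/108799) = 62708*(-108799/8001948851) = -6822567692/8001948851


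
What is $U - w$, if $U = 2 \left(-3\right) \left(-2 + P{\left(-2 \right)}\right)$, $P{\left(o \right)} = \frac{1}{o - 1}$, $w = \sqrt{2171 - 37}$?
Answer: $14 - \sqrt{2134} \approx -32.195$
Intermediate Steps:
$w = \sqrt{2134} \approx 46.195$
$P{\left(o \right)} = \frac{1}{-1 + o}$
$U = 14$ ($U = 2 \left(-3\right) \left(-2 + \frac{1}{-1 - 2}\right) = - 6 \left(-2 + \frac{1}{-3}\right) = - 6 \left(-2 - \frac{1}{3}\right) = \left(-6\right) \left(- \frac{7}{3}\right) = 14$)
$U - w = 14 - \sqrt{2134}$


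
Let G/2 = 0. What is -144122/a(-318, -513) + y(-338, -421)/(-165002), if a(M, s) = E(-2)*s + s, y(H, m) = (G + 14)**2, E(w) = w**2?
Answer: 11889957752/211615065 ≈ 56.187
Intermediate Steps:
G = 0 (G = 2*0 = 0)
y(H, m) = 196 (y(H, m) = (0 + 14)**2 = 14**2 = 196)
a(M, s) = 5*s (a(M, s) = (-2)**2*s + s = 4*s + s = 5*s)
-144122/a(-318, -513) + y(-338, -421)/(-165002) = -144122/(5*(-513)) + 196/(-165002) = -144122/(-2565) + 196*(-1/165002) = -144122*(-1/2565) - 98/82501 = 144122/2565 - 98/82501 = 11889957752/211615065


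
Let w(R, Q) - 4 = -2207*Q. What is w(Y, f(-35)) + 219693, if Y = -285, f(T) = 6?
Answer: 206455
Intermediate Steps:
w(R, Q) = 4 - 2207*Q
w(Y, f(-35)) + 219693 = (4 - 2207*6) + 219693 = (4 - 13242) + 219693 = -13238 + 219693 = 206455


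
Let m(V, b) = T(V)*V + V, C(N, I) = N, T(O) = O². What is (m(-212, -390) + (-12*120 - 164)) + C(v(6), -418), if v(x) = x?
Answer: -9529938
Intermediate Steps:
m(V, b) = V + V³ (m(V, b) = V²*V + V = V³ + V = V + V³)
(m(-212, -390) + (-12*120 - 164)) + C(v(6), -418) = ((-212 + (-212)³) + (-12*120 - 164)) + 6 = ((-212 - 9528128) + (-1440 - 164)) + 6 = (-9528340 - 1604) + 6 = -9529944 + 6 = -9529938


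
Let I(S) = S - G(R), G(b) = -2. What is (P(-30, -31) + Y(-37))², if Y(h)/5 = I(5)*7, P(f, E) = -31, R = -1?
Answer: 45796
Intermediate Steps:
I(S) = 2 + S (I(S) = S - 1*(-2) = S + 2 = 2 + S)
Y(h) = 245 (Y(h) = 5*((2 + 5)*7) = 5*(7*7) = 5*49 = 245)
(P(-30, -31) + Y(-37))² = (-31 + 245)² = 214² = 45796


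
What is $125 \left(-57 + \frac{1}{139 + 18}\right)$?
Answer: $- \frac{1118500}{157} \approx -7124.2$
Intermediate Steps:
$125 \left(-57 + \frac{1}{139 + 18}\right) = 125 \left(-57 + \frac{1}{157}\right) = 125 \left(- \frac{8948}{157}\right) = - \frac{1118500}{157}$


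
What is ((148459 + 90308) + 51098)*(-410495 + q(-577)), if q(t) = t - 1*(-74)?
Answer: -119133935270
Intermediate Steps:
q(t) = 74 + t (q(t) = t + 74 = 74 + t)
((148459 + 90308) + 51098)*(-410495 + q(-577)) = ((148459 + 90308) + 51098)*(-410495 + (74 - 577)) = (238767 + 51098)*(-410495 - 503) = 289865*(-410998) = -119133935270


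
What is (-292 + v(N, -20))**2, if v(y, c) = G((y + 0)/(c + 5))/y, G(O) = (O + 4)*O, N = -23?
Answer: 4327403089/50625 ≈ 85480.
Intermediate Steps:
G(O) = O*(4 + O) (G(O) = (4 + O)*O = O*(4 + O))
v(y, c) = (4 + y/(5 + c))/(5 + c) (v(y, c) = (((y + 0)/(c + 5))*(4 + (y + 0)/(c + 5)))/y = ((y/(5 + c))*(4 + y/(5 + c)))/y = (y*(4 + y/(5 + c))/(5 + c))/y = (4 + y/(5 + c))/(5 + c))
(-292 + v(N, -20))**2 = (-292 + (20 - 23 + 4*(-20))/(5 - 20)**2)**2 = (-292 + (20 - 23 - 80)/(-15)**2)**2 = (-292 + (1/225)*(-83))**2 = (-292 - 83/225)**2 = (-65783/225)**2 = 4327403089/50625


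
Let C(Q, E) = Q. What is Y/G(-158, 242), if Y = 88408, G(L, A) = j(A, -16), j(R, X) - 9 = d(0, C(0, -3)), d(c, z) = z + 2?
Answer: 88408/11 ≈ 8037.1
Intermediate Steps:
d(c, z) = 2 + z
j(R, X) = 11 (j(R, X) = 9 + (2 + 0) = 9 + 2 = 11)
G(L, A) = 11
Y/G(-158, 242) = 88408/11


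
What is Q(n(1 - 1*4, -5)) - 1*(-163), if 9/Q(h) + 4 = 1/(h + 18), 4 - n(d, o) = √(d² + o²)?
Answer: 1129073/7025 - 9*√34/7025 ≈ 160.71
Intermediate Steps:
n(d, o) = 4 - √(d² + o²)
Q(h) = 9/(-4 + 1/(18 + h)) (Q(h) = 9/(-4 + 1/(h + 18)) = 9/(-4 + 1/(18 + h)))
Q(n(1 - 1*4, -5)) - 1*(-163) = 9*(-18 - (4 - √((1 - 1*4)² + (-5)²)))/(71 + 4*(4 - √((1 - 1*4)² + (-5)²))) - 1*(-163) = 9*(-18 - (4 - √((1 - 4)² + 25)))/(71 + 4*(4 - √((1 - 4)² + 25))) + 163 = 9*(-18 - (4 - √((-3)² + 25)))/(71 + 4*(4 - √((-3)² + 25))) + 163 = 9*(-18 - (4 - √(9 + 25)))/(71 + 4*(4 - √(9 + 25))) + 163 = 9*(-18 - (4 - √34))/(71 + 4*(4 - √34)) + 163 = 9*(-18 + (-4 + √34))/(71 + (16 - 4*√34)) + 163 = 9*(-22 + √34)/(87 - 4*√34) + 163 = 163 + 9*(-22 + √34)/(87 - 4*√34)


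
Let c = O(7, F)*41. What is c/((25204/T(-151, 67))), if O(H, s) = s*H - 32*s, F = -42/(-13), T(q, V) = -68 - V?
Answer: 2905875/163826 ≈ 17.738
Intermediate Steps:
F = 42/13 (F = -42*(-1/13) = 42/13 ≈ 3.2308)
O(H, s) = -32*s + H*s (O(H, s) = H*s - 32*s = -32*s + H*s)
c = -43050/13 (c = (42*(-32 + 7)/13)*41 = ((42/13)*(-25))*41 = -1050/13*41 = -43050/13 ≈ -3311.5)
c/((25204/T(-151, 67))) = -43050/(13*(25204/(-68 - 1*67))) = -43050/(13*(25204/(-68 - 67))) = -43050/(13*(25204/(-135))) = -43050/(13*(25204*(-1/135))) = -43050/(13*(-25204/135)) = -43050/13*(-135/25204) = 2905875/163826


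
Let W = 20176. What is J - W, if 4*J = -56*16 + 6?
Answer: -40797/2 ≈ -20399.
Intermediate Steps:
J = -445/2 (J = (-56*16 + 6)/4 = (-896 + 6)/4 = (¼)*(-890) = -445/2 ≈ -222.50)
J - W = -445/2 - 1*20176 = -445/2 - 20176 = -40797/2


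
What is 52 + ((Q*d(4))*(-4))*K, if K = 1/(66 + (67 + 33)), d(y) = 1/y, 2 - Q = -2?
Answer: 4314/83 ≈ 51.976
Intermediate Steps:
Q = 4 (Q = 2 - 1*(-2) = 2 + 2 = 4)
K = 1/166 (K = 1/(66 + 100) = 1/166 ≈ 0.0060241)
52 + ((Q*d(4))*(-4))*K = 52 + ((4/4)*(-4))*(1/166) = 52 + ((4*(¼))*(-4))*(1/166) = 52 + (1*(-4))*(1/166) = 52 - 4*1/166 = 52 - 2/83 = 4314/83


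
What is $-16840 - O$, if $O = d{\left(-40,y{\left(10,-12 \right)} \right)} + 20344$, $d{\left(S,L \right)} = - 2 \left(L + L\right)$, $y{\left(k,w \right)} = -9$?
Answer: $-37220$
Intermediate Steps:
$d{\left(S,L \right)} = - 4 L$ ($d{\left(S,L \right)} = - 2 \cdot 2 L = - 4 L$)
$O = 20380$ ($O = \left(-4\right) \left(-9\right) + 20344 = 36 + 20344 = 20380$)
$-16840 - O = -16840 - 20380 = -37220$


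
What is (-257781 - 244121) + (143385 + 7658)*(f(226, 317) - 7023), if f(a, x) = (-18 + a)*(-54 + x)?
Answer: 7201379381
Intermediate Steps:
f(a, x) = (-54 + x)*(-18 + a)
(-257781 - 244121) + (143385 + 7658)*(f(226, 317) - 7023) = (-257781 - 244121) + (143385 + 7658)*((972 - 54*226 - 18*317 + 226*317) - 7023) = -501902 + 151043*((972 - 12204 - 5706 + 71642) - 7023) = -501902 + 151043*(54704 - 7023) = -501902 + 151043*47681 = -501902 + 7201881283 = 7201379381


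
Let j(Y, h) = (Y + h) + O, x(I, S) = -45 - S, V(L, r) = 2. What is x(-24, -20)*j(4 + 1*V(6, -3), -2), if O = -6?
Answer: 50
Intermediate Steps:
j(Y, h) = -6 + Y + h (j(Y, h) = (Y + h) - 6 = -6 + Y + h)
x(-24, -20)*j(4 + 1*V(6, -3), -2) = (-45 - 1*(-20))*(-6 + (4 + 1*2) - 2) = (-45 + 20)*(-6 + (4 + 2) - 2) = -25*(-6 + 6 - 2) = -25*(-2) = 50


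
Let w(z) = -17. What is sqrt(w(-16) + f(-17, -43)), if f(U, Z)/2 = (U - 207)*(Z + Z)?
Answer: 3*sqrt(4279) ≈ 196.24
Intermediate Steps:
f(U, Z) = 4*Z*(-207 + U) (f(U, Z) = 2*((U - 207)*(Z + Z)) = 2*((-207 + U)*(2*Z)) = 2*(2*Z*(-207 + U)) = 4*Z*(-207 + U))
sqrt(w(-16) + f(-17, -43)) = sqrt(-17 + 4*(-43)*(-207 - 17)) = sqrt(-17 + 4*(-43)*(-224)) = sqrt(-17 + 38528) = sqrt(38511) = 3*sqrt(4279)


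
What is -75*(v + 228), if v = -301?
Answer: 5475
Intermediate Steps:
-75*(v + 228) = -75*(-301 + 228) = -75*(-73) = 5475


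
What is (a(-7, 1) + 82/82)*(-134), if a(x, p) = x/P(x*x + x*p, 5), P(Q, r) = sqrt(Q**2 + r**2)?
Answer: -134 + 938*sqrt(1789)/1789 ≈ -111.82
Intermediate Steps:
a(x, p) = x/sqrt(25 + (x**2 + p*x)**2) (a(x, p) = x/(sqrt((x*x + x*p)**2 + 5**2)) = x/(sqrt((x**2 + p*x)**2 + 25)) = x/(sqrt(25 + (x**2 + p*x)**2)) = x/sqrt(25 + (x**2 + p*x)**2))
(a(-7, 1) + 82/82)*(-134) = (-7/sqrt(25 + (-7)**2*(1 - 7)**2) + 82/82)*(-134) = (-7/sqrt(25 + 49*(-6)**2) + 82*(1/82))*(-134) = (-7/sqrt(25 + 49*36) + 1)*(-134) = (-7/sqrt(25 + 1764) + 1)*(-134) = (-7*sqrt(1789)/1789 + 1)*(-134) = (1 - 7*sqrt(1789)/1789)*(-134) = -134 + 938*sqrt(1789)/1789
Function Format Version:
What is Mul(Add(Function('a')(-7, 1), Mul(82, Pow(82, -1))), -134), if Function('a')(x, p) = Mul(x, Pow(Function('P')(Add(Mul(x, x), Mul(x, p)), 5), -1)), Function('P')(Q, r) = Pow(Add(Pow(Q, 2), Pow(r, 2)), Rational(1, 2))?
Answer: Add(-134, Mul(Rational(938, 1789), Pow(1789, Rational(1, 2)))) ≈ -111.82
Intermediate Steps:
Function('a')(x, p) = Mul(x, Pow(Add(25, Pow(Add(Pow(x, 2), Mul(p, x)), 2)), Rational(-1, 2))) (Function('a')(x, p) = Mul(x, Pow(Pow(Add(Pow(Add(Mul(x, x), Mul(x, p)), 2), Pow(5, 2)), Rational(1, 2)), -1)) = Mul(x, Pow(Pow(Add(Pow(Add(Pow(x, 2), Mul(p, x)), 2), 25), Rational(1, 2)), -1)) = Mul(x, Pow(Pow(Add(25, Pow(Add(Pow(x, 2), Mul(p, x)), 2)), Rational(1, 2)), -1)) = Mul(x, Pow(Add(25, Pow(Add(Pow(x, 2), Mul(p, x)), 2)), Rational(-1, 2))))
Mul(Add(Function('a')(-7, 1), Mul(82, Pow(82, -1))), -134) = Mul(Add(Mul(-7, Pow(Add(25, Mul(Pow(-7, 2), Pow(Add(1, -7), 2))), Rational(-1, 2))), Mul(82, Pow(82, -1))), -134) = Mul(Add(Mul(-7, Pow(Add(25, Mul(49, Pow(-6, 2))), Rational(-1, 2))), Mul(82, Rational(1, 82))), -134) = Mul(Add(Mul(-7, Pow(Add(25, Mul(49, 36)), Rational(-1, 2))), 1), -134) = Mul(Add(Mul(-7, Pow(Add(25, 1764), Rational(-1, 2))), 1), -134) = Mul(Add(Mul(-7, Pow(1789, Rational(-1, 2))), 1), -134) = Mul(Add(Mul(-7, Mul(Rational(1, 1789), Pow(1789, Rational(1, 2)))), 1), -134) = Mul(Add(Mul(Rational(-7, 1789), Pow(1789, Rational(1, 2))), 1), -134) = Mul(Add(1, Mul(Rational(-7, 1789), Pow(1789, Rational(1, 2)))), -134) = Add(-134, Mul(Rational(938, 1789), Pow(1789, Rational(1, 2))))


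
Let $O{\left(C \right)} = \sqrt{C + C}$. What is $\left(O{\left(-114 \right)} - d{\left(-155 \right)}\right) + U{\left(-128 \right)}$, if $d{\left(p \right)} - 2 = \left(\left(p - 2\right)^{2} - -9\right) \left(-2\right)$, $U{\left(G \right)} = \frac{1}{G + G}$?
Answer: $\frac{12624383}{256} + 2 i \sqrt{57} \approx 49314.0 + 15.1 i$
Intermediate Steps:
$U{\left(G \right)} = \frac{1}{2 G}$
$O{\left(C \right)} = \sqrt{2} \sqrt{C}$ ($O{\left(C \right)} = \sqrt{2 C} = \sqrt{2} \sqrt{C}$)
$d{\left(p \right)} = -16 - 2 \left(-2 + p\right)^{2}$ ($d{\left(p \right)} = 2 + \left(\left(p - 2\right)^{2} - -9\right) \left(-2\right) = 2 + \left(\left(-2 + p\right)^{2} + 9\right) \left(-2\right) = 2 + \left(9 + \left(-2 + p\right)^{2}\right) \left(-2\right) = 2 - \left(18 + 2 \left(-2 + p\right)^{2}\right) = -16 - 2 \left(-2 + p\right)^{2}$)
$\left(O{\left(-114 \right)} - d{\left(-155 \right)}\right) + U{\left(-128 \right)} = \left(\sqrt{2} \sqrt{-114} - \left(-16 - 2 \left(-2 - 155\right)^{2}\right)\right) + \frac{1}{2 \left(-128\right)} = \left(\sqrt{2} i \sqrt{114} - \left(-16 - 2 \left(-157\right)^{2}\right)\right) + \frac{1}{2} \left(- \frac{1}{128}\right) = \left(2 i \sqrt{57} - \left(-16 - 49298\right)\right) - \frac{1}{256} = \left(2 i \sqrt{57} - -49314\right) - \frac{1}{256} = \left(2 i \sqrt{57} + 49314\right) - \frac{1}{256} = \left(49314 + 2 i \sqrt{57}\right) - \frac{1}{256} = \frac{12624383}{256} + 2 i \sqrt{57}$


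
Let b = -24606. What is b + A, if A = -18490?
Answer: -43096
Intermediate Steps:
b + A = -24606 - 18490 = -43096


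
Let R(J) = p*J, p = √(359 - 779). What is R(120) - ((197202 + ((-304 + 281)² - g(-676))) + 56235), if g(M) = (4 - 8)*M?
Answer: -251262 + 240*I*√105 ≈ -2.5126e+5 + 2459.3*I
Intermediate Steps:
g(M) = -4*M
p = 2*I*√105 (p = √(-420) = 2*I*√105 ≈ 20.494*I)
R(J) = 2*I*J*√105 (R(J) = (2*I*√105)*J = 2*I*J*√105)
R(120) - ((197202 + ((-304 + 281)² - g(-676))) + 56235) = 2*I*120*√105 - ((197202 + ((-304 + 281)² - (-4)*(-676))) + 56235) = 240*I*√105 - ((197202 + ((-23)² - 1*2704)) + 56235) = 240*I*√105 - ((197202 + (529 - 2704)) + 56235) = 240*I*√105 - ((197202 - 2175) + 56235) = 240*I*√105 - (195027 + 56235) = 240*I*√105 - 1*251262 = 240*I*√105 - 251262 = -251262 + 240*I*√105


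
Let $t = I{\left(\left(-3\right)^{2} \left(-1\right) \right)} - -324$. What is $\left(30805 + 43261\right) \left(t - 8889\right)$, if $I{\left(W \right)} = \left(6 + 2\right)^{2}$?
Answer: $-629635066$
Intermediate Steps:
$I{\left(W \right)} = 64$ ($I{\left(W \right)} = 8^{2} = 64$)
$t = 388$ ($t = 64 - -324 = 64 + 324 = 388$)
$\left(30805 + 43261\right) \left(t - 8889\right) = \left(30805 + 43261\right) \left(388 - 8889\right) = 74066 \left(-8501\right) = -629635066$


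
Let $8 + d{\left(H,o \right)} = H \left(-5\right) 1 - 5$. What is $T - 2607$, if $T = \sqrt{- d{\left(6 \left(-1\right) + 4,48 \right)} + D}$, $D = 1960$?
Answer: $-2607 + \sqrt{1963} \approx -2562.7$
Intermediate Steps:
$d{\left(H,o \right)} = -13 - 5 H$ ($d{\left(H,o \right)} = -8 + \left(H \left(-5\right) 1 - 5\right) = -8 + \left(- 5 H 1 - 5\right) = -8 - \left(5 + 5 H\right) = -13 - 5 H$)
$T = \sqrt{1963}$ ($T = \sqrt{- (-13 - 5 \left(6 \left(-1\right) + 4\right)) + 1960} = \sqrt{- (-13 - 5 \left(-6 + 4\right)) + 1960} = \sqrt{- (-13 - -10) + 1960} = \sqrt{- (-13 + 10) + 1960} = \sqrt{\left(-1\right) \left(-3\right) + 1960} = \sqrt{3 + 1960} = \sqrt{1963} \approx 44.306$)
$T - 2607 = \sqrt{1963} - 2607 = -2607 + \sqrt{1963}$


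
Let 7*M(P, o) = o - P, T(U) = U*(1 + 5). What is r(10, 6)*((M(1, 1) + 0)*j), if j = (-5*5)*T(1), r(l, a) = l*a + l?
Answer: 0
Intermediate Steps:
T(U) = 6*U (T(U) = U*6 = 6*U)
r(l, a) = l + a*l (r(l, a) = a*l + l = l + a*l)
M(P, o) = -P/7 + o/7 (M(P, o) = (o - P)/7 = -P/7 + o/7)
j = -150 (j = (-5*5)*(6*1) = -25*6 = -150)
r(10, 6)*((M(1, 1) + 0)*j) = (10*(1 + 6))*(((-⅐*1 + (⅐)*1) + 0)*(-150)) = (10*7)*(((-⅐ + ⅐) + 0)*(-150)) = 70*((0 + 0)*(-150)) = 70*(0*(-150)) = 70*0 = 0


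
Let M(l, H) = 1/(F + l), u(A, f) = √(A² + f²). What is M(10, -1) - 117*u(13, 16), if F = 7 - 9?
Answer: ⅛ - 585*√17 ≈ -2411.9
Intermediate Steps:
F = -2
M(l, H) = 1/(-2 + l)
M(10, -1) - 117*u(13, 16) = 1/(-2 + 10) - 117*√(13² + 16²) = 1/8 - 117*√(169 + 256) = ⅛ - 585*√17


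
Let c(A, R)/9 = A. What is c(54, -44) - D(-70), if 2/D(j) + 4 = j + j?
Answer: 34993/72 ≈ 486.01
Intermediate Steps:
c(A, R) = 9*A
D(j) = 2/(-4 + 2*j) (D(j) = 2/(-4 + (j + j)) = 2/(-4 + 2*j))
c(54, -44) - D(-70) = 9*54 - 1/(-2 - 70) = 486 - 1/(-72) = 486 - 1*(-1/72) = 486 + 1/72 = 34993/72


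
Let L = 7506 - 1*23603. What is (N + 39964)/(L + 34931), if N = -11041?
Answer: 9641/6278 ≈ 1.5357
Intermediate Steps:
L = -16097 (L = 7506 - 23603 = -16097)
(N + 39964)/(L + 34931) = (-11041 + 39964)/(-16097 + 34931) = 28923/18834 = 28923*(1/18834) = 9641/6278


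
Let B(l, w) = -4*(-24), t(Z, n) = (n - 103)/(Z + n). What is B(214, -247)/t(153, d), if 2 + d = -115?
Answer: -864/55 ≈ -15.709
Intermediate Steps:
d = -117 (d = -2 - 115 = -117)
t(Z, n) = (-103 + n)/(Z + n)
B(l, w) = 96
B(214, -247)/t(153, d) = 96/(((-103 - 117)/(153 - 117))) = 96/((-220/36)) = 96/(((1/36)*(-220))) = 96/(-55/9) = 96*(-9/55) = -864/55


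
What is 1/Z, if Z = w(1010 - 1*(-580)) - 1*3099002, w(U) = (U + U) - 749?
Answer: -1/3096571 ≈ -3.2294e-7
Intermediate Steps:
w(U) = -749 + 2*U (w(U) = 2*U - 749 = -749 + 2*U)
Z = -3096571 (Z = (-749 + 2*(1010 - 1*(-580))) - 1*3099002 = (-749 + 2*(1010 + 580)) - 3099002 = (-749 + 2*1590) - 3099002 = (-749 + 3180) - 3099002 = 2431 - 3099002 = -3096571)
1/Z = 1/(-3096571) = -1/3096571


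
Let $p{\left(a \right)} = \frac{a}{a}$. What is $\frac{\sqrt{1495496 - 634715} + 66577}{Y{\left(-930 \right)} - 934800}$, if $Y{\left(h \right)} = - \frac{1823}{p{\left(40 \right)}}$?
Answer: $- \frac{66577}{936623} - \frac{\sqrt{860781}}{936623} \approx -0.072073$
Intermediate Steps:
$p{\left(a \right)} = 1$
$Y{\left(h \right)} = -1823$ ($Y{\left(h \right)} = - \frac{1823}{1} = \left(-1823\right) 1 = -1823$)
$\frac{\sqrt{1495496 - 634715} + 66577}{Y{\left(-930 \right)} - 934800} = \frac{\sqrt{1495496 - 634715} + 66577}{-1823 - 934800} = \frac{\sqrt{860781} + 66577}{-936623} = \left(66577 + \sqrt{860781}\right) \left(- \frac{1}{936623}\right) = - \frac{66577}{936623} - \frac{\sqrt{860781}}{936623}$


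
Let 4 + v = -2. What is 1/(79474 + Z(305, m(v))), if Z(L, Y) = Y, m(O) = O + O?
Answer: 1/79462 ≈ 1.2585e-5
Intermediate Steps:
v = -6 (v = -4 - 2 = -6)
m(O) = 2*O
1/(79474 + Z(305, m(v))) = 1/(79474 + 2*(-6)) = 1/(79474 - 12) = 1/79462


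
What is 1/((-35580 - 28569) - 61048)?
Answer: -1/125197 ≈ -7.9874e-6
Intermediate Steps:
1/((-35580 - 28569) - 61048) = 1/(-64149 - 61048) = 1/(-125197) = -1/125197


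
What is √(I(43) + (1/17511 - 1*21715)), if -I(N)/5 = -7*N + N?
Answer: I*√6263022328914/17511 ≈ 142.92*I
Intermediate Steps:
I(N) = 30*N (I(N) = -5*(-7*N + N) = -(-30)*N = 30*N)
√(I(43) + (1/17511 - 1*21715)) = √(30*43 + (1/17511 - 1*21715)) = √(1290 + (1/17511 - 21715)) = √(1290 - 380251364/17511) = √(-357662174/17511) = I*√6263022328914/17511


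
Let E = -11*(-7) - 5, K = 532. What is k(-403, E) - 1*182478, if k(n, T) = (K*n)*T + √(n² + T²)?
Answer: -15618990 + √167593 ≈ -1.5619e+7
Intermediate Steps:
E = 72 (E = 77 - 5 = 72)
k(n, T) = √(T² + n²) + 532*T*n (k(n, T) = (532*n)*T + √(n² + T²) = 532*T*n + √(T² + n²) = √(T² + n²) + 532*T*n)
k(-403, E) - 1*182478 = (√(72² + (-403)²) + 532*72*(-403)) - 1*182478 = (√(5184 + 162409) - 15436512) - 182478 = (√167593 - 15436512) - 182478 = (-15436512 + √167593) - 182478 = -15618990 + √167593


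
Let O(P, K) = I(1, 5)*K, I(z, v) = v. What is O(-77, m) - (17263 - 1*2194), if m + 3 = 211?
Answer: -14029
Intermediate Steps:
m = 208 (m = -3 + 211 = 208)
O(P, K) = 5*K
O(-77, m) - (17263 - 1*2194) = 5*208 - (17263 - 1*2194) = 1040 - (17263 - 2194) = 1040 - 1*15069 = 1040 - 15069 = -14029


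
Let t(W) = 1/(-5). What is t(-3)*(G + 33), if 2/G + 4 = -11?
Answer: -493/75 ≈ -6.5733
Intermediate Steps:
G = -2/15 (G = 2/(-4 - 11) = 2/(-15) = 2*(-1/15) = -2/15 ≈ -0.13333)
t(W) = -1/5
t(-3)*(G + 33) = -(-2/15 + 33)/5 = -1/5*493/15 = -493/75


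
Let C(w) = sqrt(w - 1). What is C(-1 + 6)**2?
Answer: 4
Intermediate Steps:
C(w) = sqrt(-1 + w)
C(-1 + 6)**2 = (sqrt(-1 + (-1 + 6)))**2 = (sqrt(-1 + 5))**2 = (sqrt(4))**2 = 2**2 = 4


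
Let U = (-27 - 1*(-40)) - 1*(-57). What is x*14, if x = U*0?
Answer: 0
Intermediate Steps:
U = 70 (U = (-27 + 40) + 57 = 13 + 57 = 70)
x = 0 (x = 70*0 = 0)
x*14 = 0*14 = 0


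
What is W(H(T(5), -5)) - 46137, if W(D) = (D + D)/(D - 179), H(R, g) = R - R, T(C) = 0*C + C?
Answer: -46137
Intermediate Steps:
T(C) = C (T(C) = 0 + C = C)
H(R, g) = 0
W(D) = 2*D/(-179 + D) (W(D) = (2*D)/(-179 + D) = 2*D/(-179 + D))
W(H(T(5), -5)) - 46137 = 2*0/(-179 + 0) - 46137 = 2*0/(-179) - 46137 = 2*0*(-1/179) - 46137 = 0 - 46137 = -46137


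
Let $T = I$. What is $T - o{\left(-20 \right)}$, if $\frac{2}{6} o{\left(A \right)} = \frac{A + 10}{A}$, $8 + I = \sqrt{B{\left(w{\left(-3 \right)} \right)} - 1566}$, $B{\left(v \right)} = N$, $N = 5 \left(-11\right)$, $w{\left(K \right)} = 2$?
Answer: $- \frac{19}{2} + i \sqrt{1621} \approx -9.5 + 40.262 i$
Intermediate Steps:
$N = -55$
$B{\left(v \right)} = -55$
$I = -8 + i \sqrt{1621}$ ($I = -8 + \sqrt{-55 - 1566} = -8 + \sqrt{-1621} = -8 + i \sqrt{1621} \approx -8.0 + 40.262 i$)
$T = -8 + i \sqrt{1621} \approx -8.0 + 40.262 i$
$o{\left(A \right)} = \frac{3 \left(10 + A\right)}{A}$ ($o{\left(A \right)} = 3 \frac{A + 10}{A} = 3 \frac{10 + A}{A} = \frac{3 \left(10 + A\right)}{A}$)
$T - o{\left(-20 \right)} = \left(-8 + i \sqrt{1621}\right) - \left(3 + \frac{30}{-20}\right) = \left(-8 + i \sqrt{1621}\right) - \left(3 + 30 \left(- \frac{1}{20}\right)\right) = \left(-8 + i \sqrt{1621}\right) - \left(3 - \frac{3}{2}\right) = \left(-8 + i \sqrt{1621}\right) - \frac{3}{2} = - \frac{19}{2} + i \sqrt{1621}$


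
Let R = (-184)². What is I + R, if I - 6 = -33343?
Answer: 519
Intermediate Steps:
I = -33337 (I = 6 - 33343 = -33337)
R = 33856
I + R = -33337 + 33856 = 519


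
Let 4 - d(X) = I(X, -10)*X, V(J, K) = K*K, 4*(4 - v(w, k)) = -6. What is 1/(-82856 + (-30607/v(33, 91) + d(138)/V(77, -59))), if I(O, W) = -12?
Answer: -38291/3385706770 ≈ -1.1310e-5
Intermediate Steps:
v(w, k) = 11/2 (v(w, k) = 4 - 1/4*(-6) = 4 + 3/2 = 11/2)
V(J, K) = K**2
d(X) = 4 + 12*X (d(X) = 4 - (-12)*X = 4 + 12*X)
1/(-82856 + (-30607/v(33, 91) + d(138)/V(77, -59))) = 1/(-82856 + (-30607/11/2 + (4 + 12*138)/((-59)**2))) = 1/(-82856 + (-30607*2/11 + (4 + 1656)/3481)) = 1/(-82856 + (-61214/11 + 1660*(1/3481))) = 1/(-82856 + (-61214/11 + 1660/3481)) = 1/(-82856 - 213067674/38291) = 1/(-3385706770/38291) = -38291/3385706770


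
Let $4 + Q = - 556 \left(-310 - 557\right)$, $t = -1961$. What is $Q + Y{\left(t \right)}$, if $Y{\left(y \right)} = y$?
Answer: $480087$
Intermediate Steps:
$Q = 482048$ ($Q = -4 - 556 \left(-310 - 557\right) = -4 - -482052 = -4 + 482052 = 482048$)
$Q + Y{\left(t \right)} = 482048 - 1961 = 480087$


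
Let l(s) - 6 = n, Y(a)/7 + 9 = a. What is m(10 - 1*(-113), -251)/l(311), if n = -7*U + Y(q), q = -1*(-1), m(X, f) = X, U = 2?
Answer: -123/64 ≈ -1.9219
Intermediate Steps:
q = 1
Y(a) = -63 + 7*a
n = -70 (n = -7*2 + (-63 + 7*1) = -14 + (-63 + 7) = -14 - 56 = -70)
l(s) = -64 (l(s) = 6 - 70 = -64)
m(10 - 1*(-113), -251)/l(311) = (10 - 1*(-113))/(-64) = (10 + 113)*(-1/64) = 123*(-1/64) = -123/64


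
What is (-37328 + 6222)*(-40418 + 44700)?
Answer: -133195892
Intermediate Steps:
(-37328 + 6222)*(-40418 + 44700) = -31106*4282 = -133195892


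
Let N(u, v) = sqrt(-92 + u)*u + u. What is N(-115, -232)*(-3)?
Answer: 345 + 1035*I*sqrt(23) ≈ 345.0 + 4963.7*I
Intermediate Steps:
N(u, v) = u + u*sqrt(-92 + u) (N(u, v) = u*sqrt(-92 + u) + u = u + u*sqrt(-92 + u))
N(-115, -232)*(-3) = -115*(1 + sqrt(-92 - 115))*(-3) = -115*(1 + sqrt(-207))*(-3) = -115*(1 + 3*I*sqrt(23))*(-3) = (-115 - 345*I*sqrt(23))*(-3) = 345 + 1035*I*sqrt(23)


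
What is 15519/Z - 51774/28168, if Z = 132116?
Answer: -200094831/116295109 ≈ -1.7206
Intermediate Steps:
15519/Z - 51774/28168 = 15519/132116 - 51774/28168 = 15519*(1/132116) - 51774*1/28168 = 15519/132116 - 25887/14084 = -200094831/116295109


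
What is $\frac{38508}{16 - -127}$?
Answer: $\frac{38508}{143} \approx 269.29$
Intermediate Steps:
$\frac{38508}{16 - -127} = \frac{38508}{16 + 127} = \frac{38508}{143}$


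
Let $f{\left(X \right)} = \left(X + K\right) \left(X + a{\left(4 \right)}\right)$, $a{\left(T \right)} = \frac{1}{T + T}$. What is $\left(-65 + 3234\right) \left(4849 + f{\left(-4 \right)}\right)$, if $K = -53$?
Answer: $\frac{128531471}{8} \approx 1.6066 \cdot 10^{7}$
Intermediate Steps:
$a{\left(T \right)} = \frac{1}{2 T}$
$f{\left(X \right)} = \left(-53 + X\right) \left(\frac{1}{8} + X\right)$ ($f{\left(X \right)} = \left(X - 53\right) \left(X + \frac{1}{2 \cdot 4}\right) = \left(-53 + X\right) \left(X + \frac{1}{2} \cdot \frac{1}{4}\right) = \left(-53 + X\right) \left(X + \frac{1}{8}\right) = \left(-53 + X\right) \left(\frac{1}{8} + X\right)$)
$\left(-65 + 3234\right) \left(4849 + f{\left(-4 \right)}\right) = \left(-65 + 3234\right) \left(4849 - \left(- \frac{1639}{8} - 16\right)\right) = 3169 \left(4849 + \left(- \frac{53}{8} + 16 + \frac{423}{2}\right)\right) = 3169 \left(4849 + \frac{1767}{8}\right) = 3169 \cdot \frac{40559}{8} = \frac{128531471}{8}$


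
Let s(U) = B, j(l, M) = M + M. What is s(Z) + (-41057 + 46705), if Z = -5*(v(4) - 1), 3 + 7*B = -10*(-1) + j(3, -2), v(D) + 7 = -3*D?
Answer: 39539/7 ≈ 5648.4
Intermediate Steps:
v(D) = -7 - 3*D
j(l, M) = 2*M
B = 3/7 (B = -3/7 + (-10*(-1) + 2*(-2))/7 = -3/7 + (10 - 4)/7 = -3/7 + (1/7)*6 = -3/7 + 6/7 = 3/7 ≈ 0.42857)
Z = 100 (Z = -5*((-7 - 3*4) - 1) = -5*((-7 - 12) - 1) = -5*(-19 - 1) = -5*(-20) = 100)
s(U) = 3/7
s(Z) + (-41057 + 46705) = 3/7 + (-41057 + 46705) = 3/7 + 5648 = 39539/7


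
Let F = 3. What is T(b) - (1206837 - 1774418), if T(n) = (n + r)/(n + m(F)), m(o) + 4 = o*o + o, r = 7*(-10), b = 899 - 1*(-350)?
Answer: 237816832/419 ≈ 5.6758e+5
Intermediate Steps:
b = 1249 (b = 899 + 350 = 1249)
r = -70
m(o) = -4 + o + o**2 (m(o) = -4 + (o*o + o) = -4 + (o**2 + o) = -4 + (o + o**2) = -4 + o + o**2)
T(n) = (-70 + n)/(8 + n) (T(n) = (n - 70)/(n + (-4 + 3 + 3**2)) = (-70 + n)/(n + (-4 + 3 + 9)) = (-70 + n)/(n + 8) = (-70 + n)/(8 + n))
T(b) - (1206837 - 1774418) = (-70 + 1249)/(8 + 1249) - (1206837 - 1774418) = 1179/1257 - 1*(-567581) = (1/1257)*1179 + 567581 = 393/419 + 567581 = 237816832/419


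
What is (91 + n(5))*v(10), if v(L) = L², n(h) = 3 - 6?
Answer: 8800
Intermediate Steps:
n(h) = -3
(91 + n(5))*v(10) = (91 - 3)*10² = 88*100 = 8800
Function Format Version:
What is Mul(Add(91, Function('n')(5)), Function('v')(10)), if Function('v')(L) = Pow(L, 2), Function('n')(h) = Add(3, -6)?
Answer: 8800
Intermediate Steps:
Function('n')(h) = -3
Mul(Add(91, Function('n')(5)), Function('v')(10)) = Mul(Add(91, -3), Pow(10, 2)) = Mul(88, 100) = 8800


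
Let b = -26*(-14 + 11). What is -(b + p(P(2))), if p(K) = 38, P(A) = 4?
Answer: -116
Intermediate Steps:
b = 78 (b = -26*(-3) = 78)
-(b + p(P(2))) = -(78 + 38) = -1*116 = -116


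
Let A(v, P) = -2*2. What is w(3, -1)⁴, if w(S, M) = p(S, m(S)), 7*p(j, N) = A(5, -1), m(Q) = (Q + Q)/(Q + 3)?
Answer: 256/2401 ≈ 0.10662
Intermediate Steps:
m(Q) = 2*Q/(3 + Q) (m(Q) = (2*Q)/(3 + Q) = 2*Q/(3 + Q))
A(v, P) = -4
p(j, N) = -4/7 (p(j, N) = (⅐)*(-4) = -4/7)
w(S, M) = -4/7
w(3, -1)⁴ = (-4/7)⁴ = 256/2401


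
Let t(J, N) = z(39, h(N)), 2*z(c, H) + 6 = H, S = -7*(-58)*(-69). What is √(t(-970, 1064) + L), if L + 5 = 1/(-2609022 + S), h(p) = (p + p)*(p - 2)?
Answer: √24252146171071701/146502 ≈ 1063.0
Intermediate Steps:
S = -28014 (S = 406*(-69) = -28014)
h(p) = 2*p*(-2 + p) (h(p) = (2*p)*(-2 + p) = 2*p*(-2 + p))
L = -13185181/2637036 (L = -5 + 1/(-2609022 - 28014) = -5 + 1/(-2637036) = -5 - 1/2637036 = -13185181/2637036 ≈ -5.0000)
z(c, H) = -3 + H/2
t(J, N) = -3 + N*(-2 + N) (t(J, N) = -3 + (2*N*(-2 + N))/2 = -3 + N*(-2 + N))
√(t(-970, 1064) + L) = √((-3 + 1064*(-2 + 1064)) - 13185181/2637036) = √((-3 + 1064*1062) - 13185181/2637036) = √((-3 + 1129968) - 13185181/2637036) = √(1129965 - 13185181/2637036) = √(2979745198559/2637036) = √24252146171071701/146502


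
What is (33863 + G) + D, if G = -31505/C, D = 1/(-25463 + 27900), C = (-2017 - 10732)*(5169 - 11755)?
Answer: 6929131569526963/204622495418 ≈ 33863.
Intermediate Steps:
C = 83964914 (C = -12749*(-6586) = 83964914)
D = 1/2437 ≈ 0.00041034
G = -31505/83964914 ≈ -0.00037522
(33863 + G) + D = (33863 - 31505/83964914) + 1/2437 = 2843303851277/83964914 + 1/2437 = 6929131569526963/204622495418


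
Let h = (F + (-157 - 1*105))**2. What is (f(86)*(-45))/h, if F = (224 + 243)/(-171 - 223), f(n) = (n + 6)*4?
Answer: -57126848/238947845 ≈ -0.23908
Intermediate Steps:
f(n) = 24 + 4*n (f(n) = (6 + n)*4 = 24 + 4*n)
F = -467/394 (F = 467/(-394) = 467*(-1/394) = -467/394 ≈ -1.1853)
h = 10752653025/155236 (h = (-467/394 + (-157 - 1*105))**2 = (-467/394 + (-157 - 105))**2 = (-467/394 - 262)**2 = (-103695/394)**2 = 10752653025/155236 ≈ 69267.)
(f(86)*(-45))/h = ((24 + 4*86)*(-45))/(10752653025/155236) = ((24 + 344)*(-45))*(155236/10752653025) = (368*(-45))*(155236/10752653025) = -16560*155236/10752653025 = -57126848/238947845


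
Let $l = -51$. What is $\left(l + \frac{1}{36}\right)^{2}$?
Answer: $\frac{3367225}{1296} \approx 2598.2$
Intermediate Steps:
$\left(l + \frac{1}{36}\right)^{2} = \left(-51 + \frac{1}{36}\right)^{2} = \left(- \frac{1835}{36}\right)^{2} = \frac{3367225}{1296}$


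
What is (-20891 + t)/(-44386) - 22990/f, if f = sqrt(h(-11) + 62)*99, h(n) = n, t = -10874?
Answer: 31765/44386 - 2090*sqrt(51)/459 ≈ -31.802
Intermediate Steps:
f = 99*sqrt(51) (f = sqrt(-11 + 62)*99 = sqrt(51)*99 = 99*sqrt(51) ≈ 707.00)
(-20891 + t)/(-44386) - 22990/f = (-20891 - 10874)/(-44386) - 22990*sqrt(51)/5049 = -31765*(-1/44386) - 2090*sqrt(51)/459 = 31765/44386 - 2090*sqrt(51)/459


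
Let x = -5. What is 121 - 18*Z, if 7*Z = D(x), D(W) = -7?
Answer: 139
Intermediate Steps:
Z = -1 (Z = (1/7)*(-7) = -1)
121 - 18*Z = 121 - 18*(-1) = 121 + 18 = 139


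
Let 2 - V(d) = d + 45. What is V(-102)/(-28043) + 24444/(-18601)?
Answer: -686580551/521627843 ≈ -1.3162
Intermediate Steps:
V(d) = -43 - d (V(d) = 2 - (d + 45) = 2 - (45 + d) = 2 + (-45 - d) = -43 - d)
V(-102)/(-28043) + 24444/(-18601) = (-43 - 1*(-102))/(-28043) + 24444/(-18601) = (-43 + 102)*(-1/28043) + 24444*(-1/18601) = 59*(-1/28043) - 24444/18601 = -59/28043 - 24444/18601 = -686580551/521627843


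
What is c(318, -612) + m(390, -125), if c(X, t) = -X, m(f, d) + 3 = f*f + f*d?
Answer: 103029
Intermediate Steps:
m(f, d) = -3 + f² + d*f (m(f, d) = -3 + (f*f + f*d) = -3 + (f² + d*f) = -3 + f² + d*f)
c(318, -612) + m(390, -125) = -1*318 + (-3 + 390² - 125*390) = -318 + (-3 + 152100 - 48750) = -318 + 103347 = 103029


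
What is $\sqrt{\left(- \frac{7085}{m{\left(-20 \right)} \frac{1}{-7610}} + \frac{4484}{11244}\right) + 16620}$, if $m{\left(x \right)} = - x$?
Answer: $\frac{\sqrt{85732500196374}}{5622} \approx 1647.0$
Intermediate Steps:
$\sqrt{\left(- \frac{7085}{m{\left(-20 \right)} \frac{1}{-7610}} + \frac{4484}{11244}\right) + 16620} = \sqrt{\left(- \frac{7085}{\left(-1\right) \left(-20\right) \frac{1}{-7610}} + \frac{4484}{11244}\right) + 16620} = \sqrt{\left(- \frac{7085}{20 \left(- \frac{1}{7610}\right)} + 4484 \cdot \frac{1}{11244}\right) + 16620} = \sqrt{\left(- \frac{7085}{- \frac{2}{761}} + \frac{1121}{2811}\right) + 16620} = \sqrt{\left(\left(-7085\right) \left(- \frac{761}{2}\right) + \frac{1121}{2811}\right) + 16620} = \sqrt{\left(\frac{5391685}{2} + \frac{1121}{2811}\right) + 16620} = \sqrt{\frac{15156028777}{5622} + 16620} = \sqrt{\frac{15249466417}{5622}} = \frac{\sqrt{85732500196374}}{5622}$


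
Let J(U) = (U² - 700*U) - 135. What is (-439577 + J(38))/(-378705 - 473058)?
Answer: 154956/283921 ≈ 0.54577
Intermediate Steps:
J(U) = -135 + U² - 700*U
(-439577 + J(38))/(-378705 - 473058) = (-439577 + (-135 + 38² - 700*38))/(-378705 - 473058) = (-439577 + (-135 + 1444 - 26600))/(-851763) = (-439577 - 25291)*(-1/851763) = -464868*(-1/851763) = 154956/283921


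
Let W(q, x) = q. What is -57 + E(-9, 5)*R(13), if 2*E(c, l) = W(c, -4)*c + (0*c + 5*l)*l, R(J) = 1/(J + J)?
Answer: -1379/26 ≈ -53.038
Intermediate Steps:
R(J) = 1/(2*J)
E(c, l) = c**2/2 + 5*l**2/2 (E(c, l) = (c*c + (0*c + 5*l)*l)/2 = (c**2 + (0 + 5*l)*l)/2 = (c**2 + (5*l)*l)/2 = (c**2 + 5*l**2)/2 = c**2/2 + 5*l**2/2)
-57 + E(-9, 5)*R(13) = -57 + ((1/2)*(-9)**2 + (5/2)*5**2)*((1/2)/13) = -57 + ((1/2)*81 + (5/2)*25)*((1/2)*(1/13)) = -57 + (81/2 + 125/2)*(1/26) = -57 + 103*(1/26) = -57 + 103/26 = -1379/26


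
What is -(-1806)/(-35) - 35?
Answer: -433/5 ≈ -86.600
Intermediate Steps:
-(-1806)/(-35) - 35 = -(-1806)*(-1)/35 - 35 = -43*6/5 - 35 = -258/5 - 35 = -433/5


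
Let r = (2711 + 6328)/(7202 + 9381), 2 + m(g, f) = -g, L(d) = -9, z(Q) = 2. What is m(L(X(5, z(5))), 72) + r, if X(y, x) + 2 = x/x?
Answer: 5440/721 ≈ 7.5451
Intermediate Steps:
X(y, x) = -1 (X(y, x) = -2 + x/x = -2 + 1 = -1)
m(g, f) = -2 - g
r = 393/721 (r = 9039/16583 = 9039*(1/16583) = 393/721 ≈ 0.54508)
m(L(X(5, z(5))), 72) + r = (-2 - 1*(-9)) + 393/721 = (-2 + 9) + 393/721 = 7 + 393/721 = 5440/721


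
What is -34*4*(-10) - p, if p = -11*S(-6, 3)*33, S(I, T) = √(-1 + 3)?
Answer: 1360 + 363*√2 ≈ 1873.4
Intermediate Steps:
S(I, T) = √2
p = -363*√2 (p = -11*√2*33 = -363*√2 ≈ -513.36)
-34*4*(-10) - p = -34*4*(-10) - (-363)*√2 = -136*(-10) + 363*√2 = 1360 + 363*√2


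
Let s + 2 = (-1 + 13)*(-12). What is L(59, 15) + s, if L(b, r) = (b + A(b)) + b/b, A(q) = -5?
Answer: -91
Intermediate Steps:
s = -146 (s = -2 + (-1 + 13)*(-12) = -2 + 12*(-12) = -2 - 144 = -146)
L(b, r) = -4 + b (L(b, r) = (b - 5) + b/b = (-5 + b) + 1 = -4 + b)
L(59, 15) + s = (-4 + 59) - 146 = 55 - 146 = -91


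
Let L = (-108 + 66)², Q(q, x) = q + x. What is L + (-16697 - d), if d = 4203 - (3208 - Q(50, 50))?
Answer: -16028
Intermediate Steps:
L = 1764 (L = (-42)² = 1764)
d = 1095 (d = 4203 - (3208 - (50 + 50)) = 4203 - (3208 - 1*100) = 4203 - (3208 - 100) = 4203 - 1*3108 = 4203 - 3108 = 1095)
L + (-16697 - d) = 1764 + (-16697 - 1*1095) = 1764 + (-16697 - 1095) = 1764 - 17792 = -16028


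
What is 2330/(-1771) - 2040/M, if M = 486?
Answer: -790870/143451 ≈ -5.5132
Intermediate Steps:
2330/(-1771) - 2040/M = 2330/(-1771) - 2040/486 = 2330*(-1/1771) - 2040*1/486 = -2330/1771 - 340/81 = -790870/143451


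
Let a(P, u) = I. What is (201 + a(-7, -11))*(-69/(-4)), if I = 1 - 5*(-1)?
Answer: 14283/4 ≈ 3570.8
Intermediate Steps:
I = 6 (I = 1 + 5 = 6)
a(P, u) = 6
(201 + a(-7, -11))*(-69/(-4)) = (201 + 6)*(-69/(-4)) = 207*(-69*(-¼)) = 207*(69/4) = 14283/4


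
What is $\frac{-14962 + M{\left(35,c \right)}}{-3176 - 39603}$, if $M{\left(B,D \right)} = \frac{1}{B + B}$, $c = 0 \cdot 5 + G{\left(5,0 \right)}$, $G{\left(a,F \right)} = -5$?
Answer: $\frac{1047339}{2994530} \approx 0.34975$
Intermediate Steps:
$c = -5$ ($c = 0 \cdot 5 - 5 = 0 - 5 = -5$)
$M{\left(B,D \right)} = \frac{1}{2 B}$
$\frac{-14962 + M{\left(35,c \right)}}{-3176 - 39603} = \frac{-14962 + \frac{1}{2 \cdot 35}}{-3176 - 39603} = \frac{-14962 + \frac{1}{2} \cdot \frac{1}{35}}{-3176 - 39603} = \frac{-14962 + \frac{1}{70}}{-42779} = \left(- \frac{1047339}{70}\right) \left(- \frac{1}{42779}\right) = \frac{1047339}{2994530}$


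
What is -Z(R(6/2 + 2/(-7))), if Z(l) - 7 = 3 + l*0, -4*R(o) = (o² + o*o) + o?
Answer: -10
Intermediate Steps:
R(o) = -o²/2 - o/4 (R(o) = -((o² + o*o) + o)/4 = -((o² + o²) + o)/4 = -(2*o² + o)/4 = -(o + 2*o²)/4 = -o²/2 - o/4)
Z(l) = 10 (Z(l) = 7 + (3 + l*0) = 7 + (3 + 0) = 7 + 3 = 10)
-Z(R(6/2 + 2/(-7))) = -1*10 = -10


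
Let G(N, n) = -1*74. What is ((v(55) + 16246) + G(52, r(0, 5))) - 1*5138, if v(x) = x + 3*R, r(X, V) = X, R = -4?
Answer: 11077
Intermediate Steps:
G(N, n) = -74
v(x) = -12 + x (v(x) = x + 3*(-4) = x - 12 = -12 + x)
((v(55) + 16246) + G(52, r(0, 5))) - 1*5138 = (((-12 + 55) + 16246) - 74) - 1*5138 = ((43 + 16246) - 74) - 5138 = (16289 - 74) - 5138 = 16215 - 5138 = 11077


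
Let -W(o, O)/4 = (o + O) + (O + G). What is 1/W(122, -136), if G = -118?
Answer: 1/1072 ≈ 0.00093284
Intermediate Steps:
W(o, O) = 472 - 8*O - 4*o (W(o, O) = -4*((o + O) + (O - 118)) = -4*((O + o) + (-118 + O)) = -4*(-118 + o + 2*O) = 472 - 8*O - 4*o)
1/W(122, -136) = 1/(472 - 8*(-136) - 4*122) = 1/(472 + 1088 - 488) = 1/1072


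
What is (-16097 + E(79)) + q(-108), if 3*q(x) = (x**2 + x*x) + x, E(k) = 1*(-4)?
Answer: -8361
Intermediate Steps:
E(k) = -4
q(x) = x/3 + 2*x**2/3 (q(x) = ((x**2 + x*x) + x)/3 = ((x**2 + x**2) + x)/3 = (2*x**2 + x)/3 = (x + 2*x**2)/3 = x/3 + 2*x**2/3)
(-16097 + E(79)) + q(-108) = (-16097 - 4) + (1/3)*(-108)*(1 + 2*(-108)) = -16101 + (1/3)*(-108)*(1 - 216) = -16101 + (1/3)*(-108)*(-215) = -16101 + 7740 = -8361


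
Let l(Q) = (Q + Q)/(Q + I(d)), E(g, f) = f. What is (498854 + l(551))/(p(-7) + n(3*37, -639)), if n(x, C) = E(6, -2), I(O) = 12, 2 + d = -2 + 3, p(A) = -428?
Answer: -140427952/121045 ≈ -1160.1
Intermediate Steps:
d = -1 (d = -2 + (-2 + 3) = -2 + 1 = -1)
n(x, C) = -2
l(Q) = 2*Q/(12 + Q) (l(Q) = (Q + Q)/(Q + 12) = (2*Q)/(12 + Q) = 2*Q/(12 + Q))
(498854 + l(551))/(p(-7) + n(3*37, -639)) = (498854 + 2*551/(12 + 551))/(-428 - 2) = (498854 + 2*551/563)/(-430) = (498854 + 2*551*(1/563))*(-1/430) = (498854 + 1102/563)*(-1/430) = (280855904/563)*(-1/430) = -140427952/121045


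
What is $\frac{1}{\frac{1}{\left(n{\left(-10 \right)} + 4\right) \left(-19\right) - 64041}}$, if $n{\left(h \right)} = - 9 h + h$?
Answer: $-65637$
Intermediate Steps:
$n{\left(h \right)} = - 8 h$
$\frac{1}{\frac{1}{\left(n{\left(-10 \right)} + 4\right) \left(-19\right) - 64041}} = \frac{1}{\frac{1}{\left(\left(-8\right) \left(-10\right) + 4\right) \left(-19\right) - 64041}} = \frac{1}{\frac{1}{\left(80 + 4\right) \left(-19\right) - 64041}} = \frac{1}{\frac{1}{84 \left(-19\right) - 64041}} = \frac{1}{\frac{1}{-1596 - 64041}} = \frac{1}{\frac{1}{-65637}} = \frac{1}{- \frac{1}{65637}} = -65637$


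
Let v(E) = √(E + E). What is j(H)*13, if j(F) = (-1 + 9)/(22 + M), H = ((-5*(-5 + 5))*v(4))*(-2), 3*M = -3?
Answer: 104/21 ≈ 4.9524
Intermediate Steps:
v(E) = √2*√E (v(E) = √(2*E) = √2*√E)
M = -1 (M = (⅓)*(-3) = -1)
H = 0 (H = ((-5*(-5 + 5))*(√2*√4))*(-2) = ((-5*0)*(√2*2))*(-2) = (0*(2*√2))*(-2) = 0*(-2) = 0)
j(F) = 8/21 (j(F) = (-1 + 9)/(22 - 1) = 8/21)
j(H)*13 = (8/21)*13 = 104/21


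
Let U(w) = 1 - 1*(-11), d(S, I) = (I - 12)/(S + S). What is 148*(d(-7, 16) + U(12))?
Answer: 12136/7 ≈ 1733.7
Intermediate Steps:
d(S, I) = (-12 + I)/(2*S) (d(S, I) = (-12 + I)/((2*S)) = (-12 + I)*(1/(2*S)) = (-12 + I)/(2*S))
U(w) = 12 (U(w) = 1 + 11 = 12)
148*(d(-7, 16) + U(12)) = 148*((½)*(-12 + 16)/(-7) + 12) = 148*((½)*(-⅐)*4 + 12) = 148*(-2/7 + 12) = 148*(82/7) = 12136/7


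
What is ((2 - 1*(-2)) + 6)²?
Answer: 100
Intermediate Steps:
((2 - 1*(-2)) + 6)² = ((2 + 2) + 6)² = (4 + 6)² = 10² = 100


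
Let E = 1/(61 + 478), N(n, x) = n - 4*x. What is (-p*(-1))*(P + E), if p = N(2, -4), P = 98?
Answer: 950814/539 ≈ 1764.0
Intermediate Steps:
E = 1/539 ≈ 0.0018553
p = 18 (p = 2 - 4*(-4) = 2 + 16 = 18)
(-p*(-1))*(P + E) = (-1*18*(-1))*(98 + 1/539) = -18*(-1)*(52823/539) = 18*(52823/539) = 950814/539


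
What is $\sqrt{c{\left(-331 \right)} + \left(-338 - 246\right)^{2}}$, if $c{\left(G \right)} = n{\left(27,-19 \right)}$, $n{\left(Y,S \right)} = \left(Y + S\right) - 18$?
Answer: $3 \sqrt{37894} \approx 583.99$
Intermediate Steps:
$n{\left(Y,S \right)} = -18 + S + Y$ ($n{\left(Y,S \right)} = \left(S + Y\right) - 18 = -18 + S + Y$)
$c{\left(G \right)} = -10$ ($c{\left(G \right)} = -18 - 19 + 27 = -10$)
$\sqrt{c{\left(-331 \right)} + \left(-338 - 246\right)^{2}} = \sqrt{-10 + \left(-338 - 246\right)^{2}} = \sqrt{-10 + \left(-584\right)^{2}} = \sqrt{-10 + 341056} = \sqrt{341046} = 3 \sqrt{37894}$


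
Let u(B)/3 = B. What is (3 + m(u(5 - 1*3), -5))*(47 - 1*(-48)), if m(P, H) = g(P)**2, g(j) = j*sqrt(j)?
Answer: 20805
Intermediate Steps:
u(B) = 3*B
g(j) = j**(3/2)
m(P, H) = P**3 (m(P, H) = (P**(3/2))**2 = P**3)
(3 + m(u(5 - 1*3), -5))*(47 - 1*(-48)) = (3 + (3*(5 - 1*3))**3)*(47 - 1*(-48)) = (3 + (3*(5 - 3))**3)*(47 + 48) = (3 + (3*2)**3)*95 = (3 + 6**3)*95 = (3 + 216)*95 = 219*95 = 20805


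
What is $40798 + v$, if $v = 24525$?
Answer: $65323$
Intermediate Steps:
$40798 + v = 40798 + 24525 = 65323$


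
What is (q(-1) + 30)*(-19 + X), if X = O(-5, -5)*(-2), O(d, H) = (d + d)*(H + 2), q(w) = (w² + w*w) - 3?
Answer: -2291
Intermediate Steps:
q(w) = -3 + 2*w² (q(w) = (w² + w²) - 3 = 2*w² - 3 = -3 + 2*w²)
O(d, H) = 2*d*(2 + H) (O(d, H) = (2*d)*(2 + H) = 2*d*(2 + H))
X = -60 (X = (2*(-5)*(2 - 5))*(-2) = (2*(-5)*(-3))*(-2) = 30*(-2) = -60)
(q(-1) + 30)*(-19 + X) = ((-3 + 2*(-1)²) + 30)*(-19 - 60) = ((-3 + 2*1) + 30)*(-79) = ((-3 + 2) + 30)*(-79) = (-1 + 30)*(-79) = 29*(-79) = -2291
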